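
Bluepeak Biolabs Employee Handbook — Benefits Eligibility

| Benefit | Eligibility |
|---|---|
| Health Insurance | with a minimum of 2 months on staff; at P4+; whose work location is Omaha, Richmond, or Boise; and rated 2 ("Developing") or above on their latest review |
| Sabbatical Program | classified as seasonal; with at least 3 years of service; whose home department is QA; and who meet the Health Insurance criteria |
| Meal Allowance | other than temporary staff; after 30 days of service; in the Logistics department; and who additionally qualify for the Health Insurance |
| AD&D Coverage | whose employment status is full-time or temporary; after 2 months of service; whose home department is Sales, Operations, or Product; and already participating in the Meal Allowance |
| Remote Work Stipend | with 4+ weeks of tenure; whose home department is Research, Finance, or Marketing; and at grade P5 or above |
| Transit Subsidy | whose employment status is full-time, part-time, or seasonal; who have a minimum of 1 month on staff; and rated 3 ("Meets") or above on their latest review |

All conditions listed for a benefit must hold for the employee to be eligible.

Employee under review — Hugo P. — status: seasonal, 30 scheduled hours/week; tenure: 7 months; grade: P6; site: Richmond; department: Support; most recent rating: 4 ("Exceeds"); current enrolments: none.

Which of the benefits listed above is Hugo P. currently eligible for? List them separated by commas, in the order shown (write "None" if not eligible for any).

Health Insurance, Transit Subsidy

Health Insurance — service 7 months ≥ 2 months ✓; grade P6 ≥ P4 ✓; site Richmond ✓; rating 4 ≥ 2 ✓ → eligible.
Sabbatical Program — status seasonal ✓; service 7 months < 3 years (≈1095 days) ✗ → not eligible.
Meal Allowance — status seasonal ✓ (not excluded); service 7 months ≥ 30 days ✓; dept Support ✗ → not eligible.
AD&D Coverage — status seasonal ✗ (requires full-time or temporary) → not eligible.
Remote Work Stipend — service 7 months ≥ 4 weeks (≈28 days) ✓; dept Support ✗ → not eligible.
Transit Subsidy — status seasonal ✓; service 7 months ≥ 1 month ✓; rating 4 ≥ 3 ✓ → eligible.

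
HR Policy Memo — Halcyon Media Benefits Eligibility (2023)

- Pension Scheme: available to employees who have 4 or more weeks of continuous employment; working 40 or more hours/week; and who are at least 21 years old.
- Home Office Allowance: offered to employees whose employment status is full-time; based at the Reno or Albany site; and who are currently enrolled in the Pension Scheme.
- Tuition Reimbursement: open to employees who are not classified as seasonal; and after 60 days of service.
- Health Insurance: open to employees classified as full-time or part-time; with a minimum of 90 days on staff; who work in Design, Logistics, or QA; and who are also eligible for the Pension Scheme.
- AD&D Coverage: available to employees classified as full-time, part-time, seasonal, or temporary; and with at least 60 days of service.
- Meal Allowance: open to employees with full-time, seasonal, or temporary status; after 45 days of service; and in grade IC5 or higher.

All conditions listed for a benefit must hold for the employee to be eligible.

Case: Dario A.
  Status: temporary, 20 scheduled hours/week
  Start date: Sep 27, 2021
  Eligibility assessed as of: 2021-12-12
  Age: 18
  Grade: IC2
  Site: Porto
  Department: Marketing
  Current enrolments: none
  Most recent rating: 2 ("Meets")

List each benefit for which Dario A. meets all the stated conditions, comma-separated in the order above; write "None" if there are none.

Tuition Reimbursement, AD&D Coverage

Service from Sep 27, 2021 to 2021-12-12: 76 days.
Pension Scheme — service 76 days ≥ 4 weeks (≈28 days) ✓; 20 hrs/wk < 40 ✗ → not eligible.
Home Office Allowance — status temporary ✗ (requires full-time) → not eligible.
Tuition Reimbursement — status temporary ✓ (not excluded); service 76 days ≥ 60 days ✓ → eligible.
Health Insurance — status temporary ✗ (requires full-time or part-time) → not eligible.
AD&D Coverage — status temporary ✓; service 76 days ≥ 60 days ✓ → eligible.
Meal Allowance — status temporary ✓; service 76 days ≥ 45 days ✓; grade IC2 < IC5 ✗ → not eligible.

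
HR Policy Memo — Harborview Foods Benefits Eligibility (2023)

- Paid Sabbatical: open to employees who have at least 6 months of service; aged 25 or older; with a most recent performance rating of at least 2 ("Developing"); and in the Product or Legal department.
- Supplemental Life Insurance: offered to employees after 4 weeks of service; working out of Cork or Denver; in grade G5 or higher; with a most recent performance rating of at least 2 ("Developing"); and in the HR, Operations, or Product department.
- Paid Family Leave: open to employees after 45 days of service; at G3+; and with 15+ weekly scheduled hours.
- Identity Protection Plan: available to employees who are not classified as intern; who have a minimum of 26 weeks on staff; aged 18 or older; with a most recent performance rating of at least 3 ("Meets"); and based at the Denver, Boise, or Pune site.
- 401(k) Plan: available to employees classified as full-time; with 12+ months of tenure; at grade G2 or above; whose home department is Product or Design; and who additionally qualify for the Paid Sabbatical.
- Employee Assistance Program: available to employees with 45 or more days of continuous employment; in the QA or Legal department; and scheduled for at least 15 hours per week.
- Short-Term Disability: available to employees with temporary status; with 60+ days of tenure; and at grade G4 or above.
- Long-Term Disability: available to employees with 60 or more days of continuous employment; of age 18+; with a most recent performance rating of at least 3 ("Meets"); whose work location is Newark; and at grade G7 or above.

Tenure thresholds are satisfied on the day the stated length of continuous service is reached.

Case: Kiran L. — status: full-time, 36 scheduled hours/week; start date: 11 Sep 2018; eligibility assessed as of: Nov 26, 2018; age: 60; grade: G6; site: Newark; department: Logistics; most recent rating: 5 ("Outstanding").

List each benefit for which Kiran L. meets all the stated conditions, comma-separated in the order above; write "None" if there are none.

Service from 11 Sep 2018 to Nov 26, 2018: 76 days.
Paid Sabbatical — service 76 days < 6 months (≈180 days) ✗ → not eligible.
Supplemental Life Insurance — service 76 days ≥ 4 weeks (≈28 days) ✓; site Newark ✗ (not Cork or Denver) → not eligible.
Paid Family Leave — service 76 days ≥ 45 days ✓; grade G6 ≥ G3 ✓; 36 hrs/wk ≥ 15 ✓ → eligible.
Identity Protection Plan — status full-time ✓ (not excluded); service 76 days < 26 weeks (≈182 days) ✗ → not eligible.
401(k) Plan — status full-time ✓; service 76 days < 12 months (≈360 days) ✗ → not eligible.
Employee Assistance Program — service 76 days ≥ 45 days ✓; dept Logistics ✗ → not eligible.
Short-Term Disability — status full-time ✗ (requires temporary) → not eligible.
Long-Term Disability — service 76 days ≥ 60 days ✓; age 60 ≥ 18 ✓; rating 5 ≥ 3 ✓; site Newark ✓; grade G6 < G7 ✗ → not eligible.

Paid Family Leave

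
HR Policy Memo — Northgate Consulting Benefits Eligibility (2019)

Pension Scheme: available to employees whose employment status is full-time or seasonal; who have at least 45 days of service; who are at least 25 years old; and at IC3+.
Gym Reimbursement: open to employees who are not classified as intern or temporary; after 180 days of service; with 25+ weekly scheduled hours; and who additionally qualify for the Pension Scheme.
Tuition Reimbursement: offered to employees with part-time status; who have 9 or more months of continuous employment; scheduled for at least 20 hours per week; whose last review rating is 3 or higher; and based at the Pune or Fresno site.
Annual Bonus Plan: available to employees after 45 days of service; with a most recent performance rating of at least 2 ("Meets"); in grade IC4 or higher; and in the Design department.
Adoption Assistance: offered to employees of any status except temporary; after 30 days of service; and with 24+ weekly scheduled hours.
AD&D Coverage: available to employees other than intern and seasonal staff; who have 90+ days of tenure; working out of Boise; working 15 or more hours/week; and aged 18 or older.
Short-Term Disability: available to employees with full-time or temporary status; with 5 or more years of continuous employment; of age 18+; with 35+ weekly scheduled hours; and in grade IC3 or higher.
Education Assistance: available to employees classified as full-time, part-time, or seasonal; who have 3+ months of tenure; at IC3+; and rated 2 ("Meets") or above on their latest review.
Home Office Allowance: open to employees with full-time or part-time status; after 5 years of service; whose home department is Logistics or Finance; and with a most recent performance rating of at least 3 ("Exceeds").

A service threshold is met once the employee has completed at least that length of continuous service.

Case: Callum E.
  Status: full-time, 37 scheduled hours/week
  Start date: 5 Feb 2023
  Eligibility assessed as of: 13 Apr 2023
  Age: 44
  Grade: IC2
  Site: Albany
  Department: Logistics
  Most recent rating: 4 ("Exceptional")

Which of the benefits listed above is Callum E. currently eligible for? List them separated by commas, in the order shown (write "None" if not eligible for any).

Service from 5 Feb 2023 to 13 Apr 2023: 67 days.
Pension Scheme — status full-time ✓; service 67 days ≥ 45 days ✓; age 44 ≥ 25 ✓; grade IC2 < IC3 ✗ → not eligible.
Gym Reimbursement — status full-time ✓ (not excluded); service 67 days < 180 days ✗ → not eligible.
Tuition Reimbursement — status full-time ✗ (requires part-time) → not eligible.
Annual Bonus Plan — service 67 days ≥ 45 days ✓; rating 4 ≥ 2 ✓; grade IC2 < IC4 ✗ → not eligible.
Adoption Assistance — status full-time ✓ (not excluded); service 67 days ≥ 30 days ✓; 37 hrs/wk ≥ 24 ✓ → eligible.
AD&D Coverage — status full-time ✓ (not excluded); service 67 days < 90 days ✗ → not eligible.
Short-Term Disability — status full-time ✓; service 67 days < 5 years (≈1825 days) ✗ → not eligible.
Education Assistance — status full-time ✓; service 67 days < 3 months (≈90 days) ✗ → not eligible.
Home Office Allowance — status full-time ✓; service 67 days < 5 years (≈1825 days) ✗ → not eligible.

Adoption Assistance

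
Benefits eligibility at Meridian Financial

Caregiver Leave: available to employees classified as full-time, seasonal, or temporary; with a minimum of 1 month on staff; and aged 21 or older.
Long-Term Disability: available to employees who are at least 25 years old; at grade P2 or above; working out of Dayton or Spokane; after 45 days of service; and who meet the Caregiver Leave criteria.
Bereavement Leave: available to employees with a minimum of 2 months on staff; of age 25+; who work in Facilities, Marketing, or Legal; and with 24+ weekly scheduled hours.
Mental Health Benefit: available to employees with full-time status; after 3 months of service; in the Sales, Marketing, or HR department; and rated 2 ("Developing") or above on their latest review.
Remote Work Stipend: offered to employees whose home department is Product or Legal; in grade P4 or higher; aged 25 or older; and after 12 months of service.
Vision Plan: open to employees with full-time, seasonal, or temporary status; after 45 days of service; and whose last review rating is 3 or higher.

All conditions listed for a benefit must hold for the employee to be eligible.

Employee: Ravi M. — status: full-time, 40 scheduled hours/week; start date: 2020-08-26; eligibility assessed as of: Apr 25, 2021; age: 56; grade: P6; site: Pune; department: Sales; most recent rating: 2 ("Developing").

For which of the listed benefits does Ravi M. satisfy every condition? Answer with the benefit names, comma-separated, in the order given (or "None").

Service from 2020-08-26 to Apr 25, 2021: 242 days.
Caregiver Leave — status full-time ✓; service 242 days ≥ 1 month (≈30 days) ✓; age 56 ≥ 21 ✓ → eligible.
Long-Term Disability — age 56 ≥ 25 ✓; grade P6 ≥ P2 ✓; site Pune ✗ (not Dayton or Spokane) → not eligible.
Bereavement Leave — service 242 days ≥ 2 months (≈60 days) ✓; age 56 ≥ 25 ✓; dept Sales ✗ → not eligible.
Mental Health Benefit — status full-time ✓; service 242 days ≥ 3 months (≈90 days) ✓; dept Sales ✓; rating 2 ≥ 2 ✓ → eligible.
Remote Work Stipend — dept Sales ✗ → not eligible.
Vision Plan — status full-time ✓; service 242 days ≥ 45 days ✓; rating 2 < 3 ✗ → not eligible.

Caregiver Leave, Mental Health Benefit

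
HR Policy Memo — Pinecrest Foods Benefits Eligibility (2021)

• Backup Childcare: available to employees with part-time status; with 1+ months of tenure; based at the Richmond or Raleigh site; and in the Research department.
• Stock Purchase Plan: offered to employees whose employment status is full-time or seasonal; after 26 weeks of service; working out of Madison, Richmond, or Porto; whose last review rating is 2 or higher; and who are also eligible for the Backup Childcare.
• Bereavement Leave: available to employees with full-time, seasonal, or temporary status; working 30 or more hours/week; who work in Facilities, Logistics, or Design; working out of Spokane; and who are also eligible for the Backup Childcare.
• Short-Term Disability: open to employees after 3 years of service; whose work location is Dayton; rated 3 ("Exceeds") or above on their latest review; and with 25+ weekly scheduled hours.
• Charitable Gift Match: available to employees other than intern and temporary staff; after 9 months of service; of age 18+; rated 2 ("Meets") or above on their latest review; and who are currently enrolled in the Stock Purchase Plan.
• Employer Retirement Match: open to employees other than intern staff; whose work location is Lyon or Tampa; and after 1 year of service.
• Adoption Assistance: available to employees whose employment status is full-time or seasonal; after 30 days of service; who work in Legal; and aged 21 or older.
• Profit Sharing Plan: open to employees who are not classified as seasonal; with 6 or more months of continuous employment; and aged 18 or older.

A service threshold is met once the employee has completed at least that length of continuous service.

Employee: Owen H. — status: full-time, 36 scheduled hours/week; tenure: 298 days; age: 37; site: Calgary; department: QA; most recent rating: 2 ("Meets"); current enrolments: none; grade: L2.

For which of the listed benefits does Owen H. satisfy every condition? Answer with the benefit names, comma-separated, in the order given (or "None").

Backup Childcare — status full-time ✗ (requires part-time) → not eligible.
Stock Purchase Plan — status full-time ✓; service 298 days ≥ 26 weeks (≈182 days) ✓; site Calgary ✗ (not Madison, Richmond, or Porto) → not eligible.
Bereavement Leave — status full-time ✓; 36 hrs/wk ≥ 30 ✓; dept QA ✗ → not eligible.
Short-Term Disability — service 298 days < 3 years (≈1095 days) ✗ → not eligible.
Charitable Gift Match — status full-time ✓ (not excluded); service 298 days ≥ 9 months (≈270 days) ✓; age 37 ≥ 18 ✓; rating 2 ≥ 2 ✓; not enrolled in Stock Purchase Plan ✗ → not eligible.
Employer Retirement Match — status full-time ✓ (not excluded); site Calgary ✗ (not Lyon or Tampa) → not eligible.
Adoption Assistance — status full-time ✓; service 298 days ≥ 30 days ✓; dept QA ✗ → not eligible.
Profit Sharing Plan — status full-time ✓ (not excluded); service 298 days ≥ 6 months (≈180 days) ✓; age 37 ≥ 18 ✓ → eligible.

Profit Sharing Plan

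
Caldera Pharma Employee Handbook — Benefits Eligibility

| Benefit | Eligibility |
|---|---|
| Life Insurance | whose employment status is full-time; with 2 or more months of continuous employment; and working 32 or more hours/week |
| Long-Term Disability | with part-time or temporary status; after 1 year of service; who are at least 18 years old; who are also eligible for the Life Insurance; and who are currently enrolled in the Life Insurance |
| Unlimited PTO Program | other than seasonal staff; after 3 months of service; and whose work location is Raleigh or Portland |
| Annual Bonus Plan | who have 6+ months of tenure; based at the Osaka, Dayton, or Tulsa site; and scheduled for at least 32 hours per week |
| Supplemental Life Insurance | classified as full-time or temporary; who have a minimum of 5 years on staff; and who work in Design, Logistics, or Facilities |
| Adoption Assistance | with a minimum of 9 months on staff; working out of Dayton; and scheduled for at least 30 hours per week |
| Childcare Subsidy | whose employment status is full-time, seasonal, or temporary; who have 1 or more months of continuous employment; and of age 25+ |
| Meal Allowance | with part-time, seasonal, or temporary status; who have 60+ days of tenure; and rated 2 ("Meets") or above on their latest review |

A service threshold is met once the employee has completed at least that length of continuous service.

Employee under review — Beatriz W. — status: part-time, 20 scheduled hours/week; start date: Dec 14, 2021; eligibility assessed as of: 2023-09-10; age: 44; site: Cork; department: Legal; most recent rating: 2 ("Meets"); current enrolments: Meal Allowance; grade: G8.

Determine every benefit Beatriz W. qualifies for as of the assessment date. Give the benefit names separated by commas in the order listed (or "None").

Service from Dec 14, 2021 to 2023-09-10: 635 days.
Life Insurance — status part-time ✗ (requires full-time) → not eligible.
Long-Term Disability — status part-time ✓; service 635 days ≥ 1 year (≈365 days) ✓; age 44 ≥ 18 ✓; not eligible for Life Insurance ✗ → not eligible.
Unlimited PTO Program — status part-time ✓ (not excluded); service 635 days ≥ 3 months (≈90 days) ✓; site Cork ✗ (not Raleigh or Portland) → not eligible.
Annual Bonus Plan — service 635 days ≥ 6 months (≈180 days) ✓; site Cork ✗ (not Osaka, Dayton, or Tulsa) → not eligible.
Supplemental Life Insurance — status part-time ✗ (requires full-time or temporary) → not eligible.
Adoption Assistance — service 635 days ≥ 9 months (≈270 days) ✓; site Cork ✗ (not Dayton) → not eligible.
Childcare Subsidy — status part-time ✗ (requires full-time, seasonal, or temporary) → not eligible.
Meal Allowance — status part-time ✓; service 635 days ≥ 60 days ✓; rating 2 ≥ 2 ✓ → eligible.

Meal Allowance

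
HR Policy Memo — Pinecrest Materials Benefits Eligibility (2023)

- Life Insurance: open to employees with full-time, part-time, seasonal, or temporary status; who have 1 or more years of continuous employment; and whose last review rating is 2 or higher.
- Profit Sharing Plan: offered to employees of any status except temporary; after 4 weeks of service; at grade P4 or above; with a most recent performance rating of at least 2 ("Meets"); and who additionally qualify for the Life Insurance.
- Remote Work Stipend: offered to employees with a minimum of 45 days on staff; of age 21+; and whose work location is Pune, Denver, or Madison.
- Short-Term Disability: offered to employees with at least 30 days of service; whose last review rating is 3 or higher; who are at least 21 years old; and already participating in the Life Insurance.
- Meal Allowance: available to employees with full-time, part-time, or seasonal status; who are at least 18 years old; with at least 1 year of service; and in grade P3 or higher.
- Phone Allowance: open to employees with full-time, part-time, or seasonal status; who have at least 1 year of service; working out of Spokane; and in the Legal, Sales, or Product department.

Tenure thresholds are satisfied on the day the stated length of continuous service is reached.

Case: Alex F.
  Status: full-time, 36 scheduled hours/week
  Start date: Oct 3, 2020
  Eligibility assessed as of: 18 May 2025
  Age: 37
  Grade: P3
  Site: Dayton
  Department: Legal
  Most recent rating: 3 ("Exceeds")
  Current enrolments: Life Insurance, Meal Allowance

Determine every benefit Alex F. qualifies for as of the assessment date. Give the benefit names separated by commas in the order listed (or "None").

Life Insurance, Short-Term Disability, Meal Allowance

Service from Oct 3, 2020 to 18 May 2025: 1688 days.
Life Insurance — status full-time ✓; service 1688 days ≥ 1 year (≈365 days) ✓; rating 3 ≥ 2 ✓ → eligible.
Profit Sharing Plan — status full-time ✓ (not excluded); service 1688 days ≥ 4 weeks (≈28 days) ✓; grade P3 < P4 ✗ → not eligible.
Remote Work Stipend — service 1688 days ≥ 45 days ✓; age 37 ≥ 21 ✓; site Dayton ✗ (not Pune, Denver, or Madison) → not eligible.
Short-Term Disability — service 1688 days ≥ 30 days ✓; rating 3 ≥ 3 ✓; age 37 ≥ 21 ✓; enrolled in Life Insurance ✓ → eligible.
Meal Allowance — status full-time ✓; age 37 ≥ 18 ✓; service 1688 days ≥ 1 year (≈365 days) ✓; grade P3 ≥ P3 ✓ → eligible.
Phone Allowance — status full-time ✓; service 1688 days ≥ 1 year (≈365 days) ✓; site Dayton ✗ (not Spokane) → not eligible.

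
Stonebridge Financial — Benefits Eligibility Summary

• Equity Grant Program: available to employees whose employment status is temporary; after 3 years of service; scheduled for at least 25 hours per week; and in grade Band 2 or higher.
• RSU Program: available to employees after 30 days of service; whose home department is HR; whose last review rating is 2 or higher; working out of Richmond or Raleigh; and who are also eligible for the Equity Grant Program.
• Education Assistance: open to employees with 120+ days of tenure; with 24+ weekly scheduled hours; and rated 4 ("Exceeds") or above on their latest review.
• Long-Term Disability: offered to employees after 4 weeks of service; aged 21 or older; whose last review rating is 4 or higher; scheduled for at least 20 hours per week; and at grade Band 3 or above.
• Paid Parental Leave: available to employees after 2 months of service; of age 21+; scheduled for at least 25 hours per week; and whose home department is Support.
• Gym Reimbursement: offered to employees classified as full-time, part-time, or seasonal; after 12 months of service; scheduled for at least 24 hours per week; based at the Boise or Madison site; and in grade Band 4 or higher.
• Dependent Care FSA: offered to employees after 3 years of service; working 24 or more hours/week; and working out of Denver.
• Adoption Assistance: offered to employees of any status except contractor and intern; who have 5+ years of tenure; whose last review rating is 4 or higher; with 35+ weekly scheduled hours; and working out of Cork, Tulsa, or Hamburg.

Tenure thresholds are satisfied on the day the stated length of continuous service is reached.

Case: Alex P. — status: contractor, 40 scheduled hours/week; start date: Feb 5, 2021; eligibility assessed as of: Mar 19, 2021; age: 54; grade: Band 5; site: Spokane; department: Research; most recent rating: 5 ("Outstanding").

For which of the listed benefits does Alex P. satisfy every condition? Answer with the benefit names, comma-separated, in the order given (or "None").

Service from Feb 5, 2021 to Mar 19, 2021: 42 days.
Equity Grant Program — status contractor ✗ (requires temporary) → not eligible.
RSU Program — service 42 days ≥ 30 days ✓; dept Research ✗ → not eligible.
Education Assistance — service 42 days < 120 days ✗ → not eligible.
Long-Term Disability — service 42 days ≥ 4 weeks (≈28 days) ✓; age 54 ≥ 21 ✓; rating 5 ≥ 4 ✓; 40 hrs/wk ≥ 20 ✓; grade Band 5 ≥ Band 3 ✓ → eligible.
Paid Parental Leave — service 42 days < 2 months (≈60 days) ✗ → not eligible.
Gym Reimbursement — status contractor ✗ (requires full-time, part-time, or seasonal) → not eligible.
Dependent Care FSA — service 42 days < 3 years (≈1095 days) ✗ → not eligible.
Adoption Assistance — status contractor ✗ (excluded) → not eligible.

Long-Term Disability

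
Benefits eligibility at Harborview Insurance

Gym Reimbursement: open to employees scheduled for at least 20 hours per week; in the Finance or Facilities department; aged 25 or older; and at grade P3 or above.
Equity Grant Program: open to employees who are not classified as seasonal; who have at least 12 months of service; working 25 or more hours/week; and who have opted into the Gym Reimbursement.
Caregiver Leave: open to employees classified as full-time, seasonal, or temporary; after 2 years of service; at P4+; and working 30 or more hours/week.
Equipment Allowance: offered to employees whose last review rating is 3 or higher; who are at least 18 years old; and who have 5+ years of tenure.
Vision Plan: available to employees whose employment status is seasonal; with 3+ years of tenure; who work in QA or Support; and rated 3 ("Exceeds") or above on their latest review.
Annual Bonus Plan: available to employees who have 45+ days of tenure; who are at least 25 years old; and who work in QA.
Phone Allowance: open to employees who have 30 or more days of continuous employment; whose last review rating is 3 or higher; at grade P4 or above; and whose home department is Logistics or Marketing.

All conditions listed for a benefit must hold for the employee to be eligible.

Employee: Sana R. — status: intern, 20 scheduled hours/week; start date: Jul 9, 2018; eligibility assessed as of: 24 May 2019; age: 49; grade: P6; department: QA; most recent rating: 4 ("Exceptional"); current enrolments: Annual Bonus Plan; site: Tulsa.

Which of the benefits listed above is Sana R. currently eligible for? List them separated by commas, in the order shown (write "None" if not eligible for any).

Annual Bonus Plan

Service from Jul 9, 2018 to 24 May 2019: 319 days.
Gym Reimbursement — 20 hrs/wk ≥ 20 ✓; dept QA ✗ → not eligible.
Equity Grant Program — status intern ✓ (not excluded); service 319 days < 12 months (≈360 days) ✗ → not eligible.
Caregiver Leave — status intern ✗ (requires full-time, seasonal, or temporary) → not eligible.
Equipment Allowance — rating 4 ≥ 3 ✓; age 49 ≥ 18 ✓; service 319 days < 5 years (≈1825 days) ✗ → not eligible.
Vision Plan — status intern ✗ (requires seasonal) → not eligible.
Annual Bonus Plan — service 319 days ≥ 45 days ✓; age 49 ≥ 25 ✓; dept QA ✓ → eligible.
Phone Allowance — service 319 days ≥ 30 days ✓; rating 4 ≥ 3 ✓; grade P6 ≥ P4 ✓; dept QA ✗ → not eligible.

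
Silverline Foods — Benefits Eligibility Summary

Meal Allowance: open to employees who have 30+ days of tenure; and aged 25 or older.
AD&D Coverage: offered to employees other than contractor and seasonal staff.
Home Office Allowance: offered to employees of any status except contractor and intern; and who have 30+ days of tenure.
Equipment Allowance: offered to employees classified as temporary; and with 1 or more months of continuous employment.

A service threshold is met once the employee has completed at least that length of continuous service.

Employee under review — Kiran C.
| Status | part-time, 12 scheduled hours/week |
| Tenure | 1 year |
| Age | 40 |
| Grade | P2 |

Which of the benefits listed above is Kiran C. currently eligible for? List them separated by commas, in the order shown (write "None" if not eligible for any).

Meal Allowance — service 1 year ≥ 30 days ✓; age 40 ≥ 25 ✓ → eligible.
AD&D Coverage — status part-time ✓ (not excluded) → eligible.
Home Office Allowance — status part-time ✓ (not excluded); service 1 year ≥ 30 days ✓ → eligible.
Equipment Allowance — status part-time ✗ (requires temporary) → not eligible.

Meal Allowance, AD&D Coverage, Home Office Allowance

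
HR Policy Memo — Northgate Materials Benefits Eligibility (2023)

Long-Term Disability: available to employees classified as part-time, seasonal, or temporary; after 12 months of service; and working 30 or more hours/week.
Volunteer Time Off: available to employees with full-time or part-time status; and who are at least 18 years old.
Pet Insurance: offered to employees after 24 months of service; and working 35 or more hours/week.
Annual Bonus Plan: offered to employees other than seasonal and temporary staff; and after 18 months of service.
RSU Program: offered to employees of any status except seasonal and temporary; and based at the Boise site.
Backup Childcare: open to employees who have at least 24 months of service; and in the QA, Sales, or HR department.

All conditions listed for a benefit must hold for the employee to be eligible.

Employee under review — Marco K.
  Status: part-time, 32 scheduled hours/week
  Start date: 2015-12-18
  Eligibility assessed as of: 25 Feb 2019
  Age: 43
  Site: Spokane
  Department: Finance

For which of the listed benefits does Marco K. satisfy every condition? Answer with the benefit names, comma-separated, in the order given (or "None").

Service from 2015-12-18 to 25 Feb 2019: 1165 days.
Long-Term Disability — status part-time ✓; service 1165 days ≥ 12 months (≈360 days) ✓; 32 hrs/wk ≥ 30 ✓ → eligible.
Volunteer Time Off — status part-time ✓; age 43 ≥ 18 ✓ → eligible.
Pet Insurance — service 1165 days ≥ 24 months (≈720 days) ✓; 32 hrs/wk < 35 ✗ → not eligible.
Annual Bonus Plan — status part-time ✓ (not excluded); service 1165 days ≥ 18 months (≈540 days) ✓ → eligible.
RSU Program — status part-time ✓ (not excluded); site Spokane ✗ (not Boise) → not eligible.
Backup Childcare — service 1165 days ≥ 24 months (≈720 days) ✓; dept Finance ✗ → not eligible.

Long-Term Disability, Volunteer Time Off, Annual Bonus Plan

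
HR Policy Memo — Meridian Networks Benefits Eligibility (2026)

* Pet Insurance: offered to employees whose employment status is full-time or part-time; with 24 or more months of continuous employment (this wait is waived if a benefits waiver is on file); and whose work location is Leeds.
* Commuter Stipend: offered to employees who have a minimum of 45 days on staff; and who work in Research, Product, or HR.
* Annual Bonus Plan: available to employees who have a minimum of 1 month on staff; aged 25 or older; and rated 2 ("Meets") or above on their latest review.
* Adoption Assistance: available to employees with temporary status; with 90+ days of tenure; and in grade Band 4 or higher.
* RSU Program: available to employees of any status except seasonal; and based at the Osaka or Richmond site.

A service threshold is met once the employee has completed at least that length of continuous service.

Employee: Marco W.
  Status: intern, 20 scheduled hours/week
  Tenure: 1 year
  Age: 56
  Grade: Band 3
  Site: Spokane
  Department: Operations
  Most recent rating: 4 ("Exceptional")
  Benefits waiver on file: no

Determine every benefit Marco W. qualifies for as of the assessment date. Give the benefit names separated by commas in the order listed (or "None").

Annual Bonus Plan

Pet Insurance — status intern ✗ (requires full-time or part-time) → not eligible.
Commuter Stipend — service 1 year ≥ 45 days ✓; dept Operations ✗ → not eligible.
Annual Bonus Plan — service 1 year ≥ 1 month (≈30 days) ✓; age 56 ≥ 25 ✓; rating 4 ≥ 2 ✓ → eligible.
Adoption Assistance — status intern ✗ (requires temporary) → not eligible.
RSU Program — status intern ✓ (not excluded); site Spokane ✗ (not Osaka or Richmond) → not eligible.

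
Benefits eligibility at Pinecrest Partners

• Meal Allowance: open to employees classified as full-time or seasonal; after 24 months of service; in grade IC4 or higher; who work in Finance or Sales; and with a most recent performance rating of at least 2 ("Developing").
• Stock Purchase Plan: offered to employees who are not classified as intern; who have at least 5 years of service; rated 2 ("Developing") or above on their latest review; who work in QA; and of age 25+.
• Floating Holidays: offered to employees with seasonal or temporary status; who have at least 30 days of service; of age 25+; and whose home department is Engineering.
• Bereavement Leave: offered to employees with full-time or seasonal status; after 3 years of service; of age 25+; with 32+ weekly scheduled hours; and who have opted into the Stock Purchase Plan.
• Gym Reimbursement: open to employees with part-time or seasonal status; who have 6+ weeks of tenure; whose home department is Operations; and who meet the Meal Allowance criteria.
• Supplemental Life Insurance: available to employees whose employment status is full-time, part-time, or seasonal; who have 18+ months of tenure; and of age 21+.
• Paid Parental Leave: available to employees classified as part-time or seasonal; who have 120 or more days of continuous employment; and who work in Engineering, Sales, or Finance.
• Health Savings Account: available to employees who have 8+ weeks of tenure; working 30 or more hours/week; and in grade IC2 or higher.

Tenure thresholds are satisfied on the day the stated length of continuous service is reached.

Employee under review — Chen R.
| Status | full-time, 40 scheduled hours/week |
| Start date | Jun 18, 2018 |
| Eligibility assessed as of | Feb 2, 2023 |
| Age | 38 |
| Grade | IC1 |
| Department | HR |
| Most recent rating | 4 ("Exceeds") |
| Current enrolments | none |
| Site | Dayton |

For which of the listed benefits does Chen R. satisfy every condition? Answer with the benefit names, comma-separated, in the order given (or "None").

Service from Jun 18, 2018 to Feb 2, 2023: 1690 days.
Meal Allowance — status full-time ✓; service 1690 days ≥ 24 months (≈720 days) ✓; grade IC1 < IC4 ✗ → not eligible.
Stock Purchase Plan — status full-time ✓ (not excluded); service 1690 days < 5 years (≈1825 days) ✗ → not eligible.
Floating Holidays — status full-time ✗ (requires seasonal or temporary) → not eligible.
Bereavement Leave — status full-time ✓; service 1690 days ≥ 3 years (≈1095 days) ✓; age 38 ≥ 25 ✓; 40 hrs/wk ≥ 32 ✓; not enrolled in Stock Purchase Plan ✗ → not eligible.
Gym Reimbursement — status full-time ✗ (requires part-time or seasonal) → not eligible.
Supplemental Life Insurance — status full-time ✓; service 1690 days ≥ 18 months (≈540 days) ✓; age 38 ≥ 21 ✓ → eligible.
Paid Parental Leave — status full-time ✗ (requires part-time or seasonal) → not eligible.
Health Savings Account — service 1690 days ≥ 8 weeks (≈56 days) ✓; 40 hrs/wk ≥ 30 ✓; grade IC1 < IC2 ✗ → not eligible.

Supplemental Life Insurance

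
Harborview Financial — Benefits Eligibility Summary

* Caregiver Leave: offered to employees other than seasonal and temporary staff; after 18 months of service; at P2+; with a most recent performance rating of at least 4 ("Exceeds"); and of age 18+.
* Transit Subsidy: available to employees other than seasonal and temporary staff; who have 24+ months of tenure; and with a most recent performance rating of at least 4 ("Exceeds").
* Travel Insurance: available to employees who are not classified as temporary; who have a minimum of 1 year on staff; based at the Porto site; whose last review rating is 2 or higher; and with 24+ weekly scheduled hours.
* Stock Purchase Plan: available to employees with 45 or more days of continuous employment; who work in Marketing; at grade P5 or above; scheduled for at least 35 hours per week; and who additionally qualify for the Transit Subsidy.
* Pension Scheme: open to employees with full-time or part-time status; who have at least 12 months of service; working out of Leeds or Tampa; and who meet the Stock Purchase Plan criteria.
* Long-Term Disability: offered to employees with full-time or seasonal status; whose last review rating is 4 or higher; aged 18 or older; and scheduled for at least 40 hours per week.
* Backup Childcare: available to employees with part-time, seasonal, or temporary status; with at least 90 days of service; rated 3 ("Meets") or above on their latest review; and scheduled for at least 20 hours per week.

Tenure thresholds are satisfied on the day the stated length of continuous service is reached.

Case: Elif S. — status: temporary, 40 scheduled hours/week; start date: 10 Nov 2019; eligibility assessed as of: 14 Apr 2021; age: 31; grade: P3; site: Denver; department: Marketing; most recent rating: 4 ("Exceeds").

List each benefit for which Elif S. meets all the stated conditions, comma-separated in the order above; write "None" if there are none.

Service from 10 Nov 2019 to 14 Apr 2021: 521 days.
Caregiver Leave — status temporary ✗ (excluded) → not eligible.
Transit Subsidy — status temporary ✗ (excluded) → not eligible.
Travel Insurance — status temporary ✗ (excluded) → not eligible.
Stock Purchase Plan — service 521 days ≥ 45 days ✓; dept Marketing ✓; grade P3 < P5 ✗ → not eligible.
Pension Scheme — status temporary ✗ (requires full-time or part-time) → not eligible.
Long-Term Disability — status temporary ✗ (requires full-time or seasonal) → not eligible.
Backup Childcare — status temporary ✓; service 521 days ≥ 90 days ✓; rating 4 ≥ 3 ✓; 40 hrs/wk ≥ 20 ✓ → eligible.

Backup Childcare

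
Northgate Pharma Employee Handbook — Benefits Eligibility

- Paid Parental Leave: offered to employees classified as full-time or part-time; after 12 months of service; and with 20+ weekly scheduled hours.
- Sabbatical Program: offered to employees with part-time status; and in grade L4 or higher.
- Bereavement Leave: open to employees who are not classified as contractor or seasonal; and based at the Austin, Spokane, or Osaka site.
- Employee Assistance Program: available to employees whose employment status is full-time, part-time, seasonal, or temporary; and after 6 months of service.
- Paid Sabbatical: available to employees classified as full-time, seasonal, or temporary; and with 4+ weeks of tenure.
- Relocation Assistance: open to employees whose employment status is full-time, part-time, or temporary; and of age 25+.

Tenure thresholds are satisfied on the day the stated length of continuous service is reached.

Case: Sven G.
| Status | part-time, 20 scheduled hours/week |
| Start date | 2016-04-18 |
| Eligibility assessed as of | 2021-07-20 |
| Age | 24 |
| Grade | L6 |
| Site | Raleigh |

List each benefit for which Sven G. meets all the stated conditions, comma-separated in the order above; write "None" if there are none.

Service from 2016-04-18 to 2021-07-20: 1919 days.
Paid Parental Leave — status part-time ✓; service 1919 days ≥ 12 months (≈360 days) ✓; 20 hrs/wk ≥ 20 ✓ → eligible.
Sabbatical Program — status part-time ✓; grade L6 ≥ L4 ✓ → eligible.
Bereavement Leave — status part-time ✓ (not excluded); site Raleigh ✗ (not Austin, Spokane, or Osaka) → not eligible.
Employee Assistance Program — status part-time ✓; service 1919 days ≥ 6 months (≈180 days) ✓ → eligible.
Paid Sabbatical — status part-time ✗ (requires full-time, seasonal, or temporary) → not eligible.
Relocation Assistance — status part-time ✓; age 24 < 25 ✗ → not eligible.

Paid Parental Leave, Sabbatical Program, Employee Assistance Program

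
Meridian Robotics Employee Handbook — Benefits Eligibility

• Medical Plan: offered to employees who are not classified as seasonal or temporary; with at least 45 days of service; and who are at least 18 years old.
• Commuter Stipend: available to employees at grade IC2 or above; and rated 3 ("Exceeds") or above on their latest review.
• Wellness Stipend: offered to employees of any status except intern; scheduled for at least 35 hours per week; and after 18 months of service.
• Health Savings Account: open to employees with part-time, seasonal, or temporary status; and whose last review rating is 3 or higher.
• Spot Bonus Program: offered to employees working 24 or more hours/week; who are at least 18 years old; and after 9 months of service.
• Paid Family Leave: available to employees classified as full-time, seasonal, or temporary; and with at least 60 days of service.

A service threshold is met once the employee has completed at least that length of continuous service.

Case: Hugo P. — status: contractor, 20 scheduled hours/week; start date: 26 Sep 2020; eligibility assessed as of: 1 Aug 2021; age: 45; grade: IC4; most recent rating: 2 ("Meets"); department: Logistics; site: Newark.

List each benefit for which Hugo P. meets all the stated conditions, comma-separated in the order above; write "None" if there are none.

Service from 26 Sep 2020 to 1 Aug 2021: 309 days.
Medical Plan — status contractor ✓ (not excluded); service 309 days ≥ 45 days ✓; age 45 ≥ 18 ✓ → eligible.
Commuter Stipend — grade IC4 ≥ IC2 ✓; rating 2 < 3 ✗ → not eligible.
Wellness Stipend — status contractor ✓ (not excluded); 20 hrs/wk < 35 ✗ → not eligible.
Health Savings Account — status contractor ✗ (requires part-time, seasonal, or temporary) → not eligible.
Spot Bonus Program — 20 hrs/wk < 24 ✗ → not eligible.
Paid Family Leave — status contractor ✗ (requires full-time, seasonal, or temporary) → not eligible.

Medical Plan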